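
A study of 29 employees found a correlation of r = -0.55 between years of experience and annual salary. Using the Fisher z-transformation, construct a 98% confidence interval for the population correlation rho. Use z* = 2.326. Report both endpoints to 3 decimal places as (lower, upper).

Fisher z: z_r = atanh(r) = ½·ln((1+(-0.55))/(1−(-0.55))) = -0.618381
SE(z) = 1/√(n−3) = 1/√26 = 0.196116
98% ⇒ z* = 2.326; margin = 2.326·0.196116 = 0.456166
CI on z-scale: (-1.074547, -0.162215)
Back-transform: tanh(-1.074547) = -0.791168, tanh(-0.162215) = -0.160807

(-0.791, -0.161)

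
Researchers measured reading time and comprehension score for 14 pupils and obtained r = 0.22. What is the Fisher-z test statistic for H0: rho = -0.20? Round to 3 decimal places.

1.414

z_r = atanh(0.22) = 0.223656,  z_0 = atanh(-0.20) = -0.202733
SE = 1/√(n−3) = 1/√11 = 0.301511
z = (z_r − z_0)/SE = (0.223656 − (-0.202733)) / 0.301511 = 0.426389 / 0.301511 = 1.414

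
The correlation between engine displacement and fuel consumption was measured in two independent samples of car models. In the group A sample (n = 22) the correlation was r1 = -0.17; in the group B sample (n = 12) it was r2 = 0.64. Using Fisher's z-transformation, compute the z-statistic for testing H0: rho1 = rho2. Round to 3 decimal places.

-2.298

Fisher z-transforms: z1 = atanh(-0.17) = -0.171667, z2 = atanh(0.64) = 0.758174; difference d = -0.929841
Var(d) = 1/19 + 1/9 = 0.0526316 + 0.1111111 = 0.1637427
z = d/√Var(d) = -0.929841 / √0.1637427 = -0.929841 / 0.404651 = -2.298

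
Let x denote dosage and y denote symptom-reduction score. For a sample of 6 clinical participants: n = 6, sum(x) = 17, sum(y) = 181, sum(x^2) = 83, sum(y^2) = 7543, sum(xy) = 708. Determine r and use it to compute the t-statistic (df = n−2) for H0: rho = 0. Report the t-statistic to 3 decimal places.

S_xy = nΣxy − ΣxΣy = 6·708 − 17·181 = 4248 − 3077 = 1171
S_xx = nΣx² − (Σx)² = 6·83 − 17² = 498 − 289 = 209
S_yy = nΣy² − (Σy)² = 6·7543 − 181² = 45258 − 32761 = 12497
r = S_xy / √(S_xx·S_yy) = 1171 / √(209·12497) = 1171 / √2611873 = 1171 / 1616.1290 = 0.7246
t = r·√(n−2)/√(1−r²) = 0.7246·√4 / √(1−0.525045) = 1.449200 / 0.689170 = 2.103

2.103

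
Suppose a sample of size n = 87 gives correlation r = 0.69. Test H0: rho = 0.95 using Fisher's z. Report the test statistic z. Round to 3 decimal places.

-9.017

Fisher z: atanh(0.69) = 0.847956, atanh(0.95) = 1.831781
z = (z_r − z_0)·√(n−3) = (0.847956 − 1.831781)·√84 = -0.983825 · 9.165151 = -9.017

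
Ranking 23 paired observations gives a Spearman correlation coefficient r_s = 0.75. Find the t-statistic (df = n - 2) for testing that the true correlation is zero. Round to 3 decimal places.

t = r_s·√(n−2) / √(1−r_s²) with r_s = 0.75, n = 23
  = 0.75·√21 / √(1 − 0.5625)
  = 0.75·4.582576 / 0.661438
  = 3.436932 / 0.661438 = 5.196

5.196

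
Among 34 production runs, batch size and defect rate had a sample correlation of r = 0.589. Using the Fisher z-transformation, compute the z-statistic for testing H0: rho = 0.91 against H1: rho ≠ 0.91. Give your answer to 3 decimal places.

Fisher z: atanh(0.589) = 0.676133, atanh(0.91) = 1.527524
z = (z_r − z_0)·√(n−3) = (0.676133 − 1.527524)·√31 = -0.851391 · 5.567764 = -4.740

-4.740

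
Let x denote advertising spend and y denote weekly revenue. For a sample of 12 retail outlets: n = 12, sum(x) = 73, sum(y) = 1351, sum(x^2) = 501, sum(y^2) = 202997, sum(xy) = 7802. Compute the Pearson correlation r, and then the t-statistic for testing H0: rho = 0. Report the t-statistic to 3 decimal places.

-0.798

Numerator: nΣxy − (Σx)(Σy) = 12·7802 − (73)(1351) = -4999
Denominator: √[(nΣx²−(Σx)²)(nΣy²−(Σy)²)]
  nΣx²−(Σx)² = 12·501 − 5329 = 683;  nΣy²−(Σy)² = 12·202997 − 1825201 = 610763
  √(683·610763) = √417151129 = 20424.2779
r = -4999 / 20424.2779 = -0.2448
t = r·√(n−2)/√(1−r²) = -0.2448·√10 / √(1−0.059927) = -0.774126 / 0.969574 = -0.798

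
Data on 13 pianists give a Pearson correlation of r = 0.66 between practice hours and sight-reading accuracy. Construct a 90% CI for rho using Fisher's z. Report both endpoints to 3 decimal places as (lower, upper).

z_r = atanh(0.66) = 0.792814;  SE = 1/√(n−3) = 1/√10 = 0.316228
z-limits: 0.792814 ± 1.645·0.316228 = 0.792814 ± 0.520195 = [0.272619, 1.313009]
ρ-limits: (tanh 0.272619, tanh 1.313009) = (0.266, 0.865)

(0.266, 0.865)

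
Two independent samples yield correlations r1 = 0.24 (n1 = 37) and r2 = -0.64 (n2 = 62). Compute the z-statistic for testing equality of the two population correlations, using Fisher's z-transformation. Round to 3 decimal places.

Fisher z-transforms: z1 = atanh(0.24) = 0.244774, z2 = atanh(-0.64) = -0.758174; difference d = 1.002948
Var(d) = 1/34 + 1/59 = 0.0294118 + 0.0169492 = 0.0463610
z = d/√Var(d) = 1.002948 / √0.0463610 = 1.002948 / 0.215316 = 4.658

4.658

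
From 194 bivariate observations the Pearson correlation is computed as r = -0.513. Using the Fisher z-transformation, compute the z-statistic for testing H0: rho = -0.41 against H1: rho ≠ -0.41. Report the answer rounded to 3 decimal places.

z_r = atanh(-0.513) = -0.566793,  z_0 = atanh(-0.41) = -0.435611
SE = 1/√(n−3) = 1/√191 = 0.072357
z = (z_r − z_0)/SE = (-0.566793 − (-0.435611)) / 0.072357 = -0.131182 / 0.072357 = -1.813

-1.813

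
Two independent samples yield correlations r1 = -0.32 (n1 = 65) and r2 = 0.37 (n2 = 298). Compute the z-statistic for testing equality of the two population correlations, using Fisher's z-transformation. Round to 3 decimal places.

Fisher z-transforms: z1 = atanh(-0.32) = -0.331647, z2 = atanh(0.37) = 0.388423; difference d = -0.720070
Var(d) = 1/62 + 1/295 = 0.0161290 + 0.0033898 = 0.0195188
z = d/√Var(d) = -0.720070 / √0.0195188 = -0.720070 / 0.139710 = -5.154

-5.154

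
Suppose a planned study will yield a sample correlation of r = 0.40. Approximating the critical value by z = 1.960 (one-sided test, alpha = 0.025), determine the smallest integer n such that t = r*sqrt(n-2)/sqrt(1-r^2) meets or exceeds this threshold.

23

Need r·√(n−2)/√(1−r²) ≥ 1.960
√(n−2) ≥ 1.960·√(1−0.1600) / 0.40 = 1.960·0.916515 / 0.40 = 4.4909
n−2 ≥ 20.1682  ⇒  n ≥ 22.1682
Smallest integer n = 23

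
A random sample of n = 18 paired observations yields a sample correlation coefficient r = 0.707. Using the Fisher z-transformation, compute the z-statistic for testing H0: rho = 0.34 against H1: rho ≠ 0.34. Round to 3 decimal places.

2.041

z_r = atanh(0.707) = 0.881160,  z_0 = atanh(0.34) = 0.354093
SE = 1/√(n−3) = 1/√15 = 0.258199
z = (z_r − z_0)/SE = (0.881160 − 0.354093) / 0.258199 = 0.527067 / 0.258199 = 2.041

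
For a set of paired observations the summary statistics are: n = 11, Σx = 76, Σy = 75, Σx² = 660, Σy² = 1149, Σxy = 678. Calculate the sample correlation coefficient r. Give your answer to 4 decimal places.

0.5449

Numerator: nΣxy − (Σx)(Σy) = 11·678 − (76)(75) = 1758
Denominator: √[(nΣx²−(Σx)²)(nΣy²−(Σy)²)]
  nΣx²−(Σx)² = 11·660 − 5776 = 1484;  nΣy²−(Σy)² = 11·1149 − 5625 = 7014
  √(1484·7014) = √10408776 = 3226.2635
r = 1758 / 3226.2635 = 0.5449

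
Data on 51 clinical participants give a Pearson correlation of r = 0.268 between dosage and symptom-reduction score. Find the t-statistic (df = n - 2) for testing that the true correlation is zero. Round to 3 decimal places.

1.947

1 − r² = 1 − 0.071824 = 0.928176;  √(1−r²) = 0.963419
√(n−2) = √49 = 7.000000
t = r·√(n−2)/√(1−r²) = 0.268 · 7.000000 / 0.963419 = 1.947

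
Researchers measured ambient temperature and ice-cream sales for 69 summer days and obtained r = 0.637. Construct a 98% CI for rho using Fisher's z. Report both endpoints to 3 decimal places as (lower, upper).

Fisher z: z_r = atanh(r) = ½·ln((1+0.637)/(1−0.637)) = 0.753109
SE(z) = 1/√(n−3) = 1/√66 = 0.123091
98% ⇒ z* = 2.326; margin = 2.326·0.123091 = 0.286310
CI on z-scale: (0.466799, 1.039419)
Back-transform: tanh(0.466799) = 0.435609, tanh(1.039419) = 0.777659

(0.436, 0.778)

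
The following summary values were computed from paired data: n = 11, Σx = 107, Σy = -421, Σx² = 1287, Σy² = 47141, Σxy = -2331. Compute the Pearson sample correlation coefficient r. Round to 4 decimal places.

0.6383

S_xy = nΣxy − ΣxΣy = 11·(-2331) − 107·(-421) = -25641 − (-45047) = 19406
S_xx = nΣx² − (Σx)² = 11·1287 − 107² = 14157 − 11449 = 2708
S_yy = nΣy² − (Σy)² = 11·47141 − (-421)² = 518551 − 177241 = 341310
r = S_xy / √(S_xx·S_yy) = 19406 / √(2708·341310) = 19406 / √924267480 = 19406 / 30401.7677 = 0.6383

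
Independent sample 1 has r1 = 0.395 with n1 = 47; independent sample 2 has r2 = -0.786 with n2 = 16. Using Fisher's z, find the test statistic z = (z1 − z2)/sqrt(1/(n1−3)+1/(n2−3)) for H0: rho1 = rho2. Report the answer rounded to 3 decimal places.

4.684

Fisher z-transforms: z1 = atanh(0.395) = 0.417711, z2 = atanh(-0.786) = -1.060879; difference d = 1.478590
Var(d) = 1/44 + 1/13 = 0.0227273 + 0.0769231 = 0.0996504
z = d/√Var(d) = 1.478590 / √0.0996504 = 1.478590 / 0.315675 = 4.684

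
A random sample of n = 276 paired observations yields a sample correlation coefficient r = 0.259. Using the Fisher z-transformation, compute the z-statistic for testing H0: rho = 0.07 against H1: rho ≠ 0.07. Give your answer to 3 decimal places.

3.221

Fisher z: atanh(0.259) = 0.265036, atanh(0.07) = 0.070115
z = (z_r − z_0)·√(n−3) = (0.265036 − 0.070115)·√273 = 0.194921 · 16.522712 = 3.221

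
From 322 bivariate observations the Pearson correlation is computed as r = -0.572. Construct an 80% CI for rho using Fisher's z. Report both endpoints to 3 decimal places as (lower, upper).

Fisher z: z_r = atanh(r) = ½·ln((1+(-0.572))/(1−(-0.572))) = -0.650490
SE(z) = 1/√(n−3) = 1/√319 = 0.055989
80% ⇒ z* = 1.282; margin = 1.282·0.055989 = 0.071778
CI on z-scale: (-0.722268, -0.578712)
Back-transform: tanh(-0.722268) = -0.618312, tanh(-0.578712) = -0.521729

(-0.618, -0.522)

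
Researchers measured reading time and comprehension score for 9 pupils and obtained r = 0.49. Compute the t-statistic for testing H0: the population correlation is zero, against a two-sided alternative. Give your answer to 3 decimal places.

1.487

1 − r² = 1 − 0.2401 = 0.7599;  √(1−r²) = 0.871722
√(n−2) = √7 = 2.645751
t = r·√(n−2)/√(1−r²) = 0.49 · 2.645751 / 0.871722 = 1.487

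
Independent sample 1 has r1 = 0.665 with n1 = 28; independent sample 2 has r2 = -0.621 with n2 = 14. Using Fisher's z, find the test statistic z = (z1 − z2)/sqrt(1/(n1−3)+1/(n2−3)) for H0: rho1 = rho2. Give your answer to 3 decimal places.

4.224

z1 = atanh(0.665) = 0.801725,  z2 = atanh(-0.621) = -0.726631
SE = √(1/(n1−3) + 1/(n2−3)) = √(1/25 + 1/11) = √(0.0400000 + 0.0909091) = √0.1309091 = 0.361814
z = (z1 − z2)/SE = (0.801725 − (-0.726631)) / 0.361814 = 1.528356 / 0.361814 = 4.224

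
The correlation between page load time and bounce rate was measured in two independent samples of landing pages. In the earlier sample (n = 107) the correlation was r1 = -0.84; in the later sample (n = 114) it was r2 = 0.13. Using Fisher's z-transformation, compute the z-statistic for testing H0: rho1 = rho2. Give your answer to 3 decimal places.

-9.906

z1 = atanh(-0.84) = -1.221174,  z2 = atanh(0.13) = 0.130740
SE = √(1/(n1−3) + 1/(n2−3)) = √(1/104 + 1/111) = √(0.0096154 + 0.0090090) = √0.0186244 = 0.136471
z = (z1 − z2)/SE = (-1.221174 − 0.130740) / 0.136471 = -1.351914 / 0.136471 = -9.906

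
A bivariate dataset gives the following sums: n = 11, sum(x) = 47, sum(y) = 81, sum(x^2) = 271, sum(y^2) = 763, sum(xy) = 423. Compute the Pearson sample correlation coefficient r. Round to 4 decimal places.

S_xy = nΣxy − ΣxΣy = 11·423 − 47·81 = 4653 − 3807 = 846
S_xx = nΣx² − (Σx)² = 11·271 − 47² = 2981 − 2209 = 772
S_yy = nΣy² − (Σy)² = 11·763 − 81² = 8393 − 6561 = 1832
r = S_xy / √(S_xx·S_yy) = 846 / √(772·1832) = 846 / √1414304 = 846 / 1189.2451 = 0.7114

0.7114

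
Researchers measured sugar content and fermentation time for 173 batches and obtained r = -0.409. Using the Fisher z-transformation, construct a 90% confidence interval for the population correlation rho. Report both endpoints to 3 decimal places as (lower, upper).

z_r = atanh(-0.409) = -0.434410;  SE = 1/√(n−3) = 1/√170 = 0.076696
z-limits: -0.434410 ± 1.645·0.076696 = -0.434410 ± 0.126165 = [-0.560575, -0.308245]
ρ-limits: (tanh -0.560575, tanh -0.308245) = (-0.508, -0.299)

(-0.508, -0.299)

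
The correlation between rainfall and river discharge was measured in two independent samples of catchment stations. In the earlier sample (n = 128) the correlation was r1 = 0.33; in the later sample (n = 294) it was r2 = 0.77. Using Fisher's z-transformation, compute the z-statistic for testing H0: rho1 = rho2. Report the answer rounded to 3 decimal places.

-6.335

Fisher z-transforms: z1 = atanh(0.33) = 0.342828, z2 = atanh(0.77) = 1.020328; difference d = -0.677500
Var(d) = 1/125 + 1/291 = 0.0080000 + 0.0034364 = 0.0114364
z = d/√Var(d) = -0.677500 / √0.0114364 = -0.677500 / 0.106941 = -6.335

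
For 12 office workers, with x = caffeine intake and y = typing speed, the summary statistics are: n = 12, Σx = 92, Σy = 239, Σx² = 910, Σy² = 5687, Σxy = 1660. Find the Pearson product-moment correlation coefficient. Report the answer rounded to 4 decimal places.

S_xy = nΣxy − ΣxΣy = 12·1660 − 92·239 = 19920 − 21988 = -2068
S_xx = nΣx² − (Σx)² = 12·910 − 92² = 10920 − 8464 = 2456
S_yy = nΣy² − (Σy)² = 12·5687 − 239² = 68244 − 57121 = 11123
r = S_xy / √(S_xx·S_yy) = -2068 / √(2456·11123) = -2068 / √27318088 = -2068 / 5226.6708 = -0.3957

-0.3957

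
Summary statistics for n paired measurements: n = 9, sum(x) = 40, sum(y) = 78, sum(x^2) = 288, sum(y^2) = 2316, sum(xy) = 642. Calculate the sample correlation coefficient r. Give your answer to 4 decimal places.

S_xy = nΣxy − ΣxΣy = 9·642 − 40·78 = 5778 − 3120 = 2658
S_xx = nΣx² − (Σx)² = 9·288 − 40² = 2592 − 1600 = 992
S_yy = nΣy² − (Σy)² = 9·2316 − 78² = 20844 − 6084 = 14760
r = S_xy / √(S_xx·S_yy) = 2658 / √(992·14760) = 2658 / √14641920 = 2658 / 3826.4762 = 0.6946

0.6946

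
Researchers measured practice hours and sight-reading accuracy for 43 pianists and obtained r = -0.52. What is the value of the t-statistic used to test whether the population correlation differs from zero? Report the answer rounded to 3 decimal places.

1 − r² = 1 − 0.2704 = 0.7296;  √(1−r²) = 0.854166
√(n−2) = √41 = 6.403124
t = r·√(n−2)/√(1−r²) = -0.52 · 6.403124 / 0.854166 = -3.898

-3.898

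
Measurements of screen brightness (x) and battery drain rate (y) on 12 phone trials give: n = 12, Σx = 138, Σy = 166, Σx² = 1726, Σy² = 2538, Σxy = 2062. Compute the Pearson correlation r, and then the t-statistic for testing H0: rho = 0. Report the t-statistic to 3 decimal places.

4.795

S_xy = nΣxy − ΣxΣy = 12·2062 − 138·166 = 24744 − 22908 = 1836
S_xx = nΣx² − (Σx)² = 12·1726 − 138² = 20712 − 19044 = 1668
S_yy = nΣy² − (Σy)² = 12·2538 − 166² = 30456 − 27556 = 2900
r = S_xy / √(S_xx·S_yy) = 1836 / √(1668·2900) = 1836 / √4837200 = 1836 / 2199.3635 = 0.8348
t = r·√(n−2)/√(1−r²) = 0.8348·√10 / √(1−0.696891) = 2.639869 / 0.550553 = 4.795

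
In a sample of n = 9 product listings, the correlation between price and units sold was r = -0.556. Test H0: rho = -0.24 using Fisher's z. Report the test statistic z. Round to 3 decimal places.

-0.936

z_r = atanh(-0.556) = -0.627025,  z_0 = atanh(-0.24) = -0.244774
SE = 1/√(n−3) = 1/√6 = 0.408248
z = (z_r − z_0)/SE = (-0.627025 − (-0.244774)) / 0.408248 = -0.382251 / 0.408248 = -0.936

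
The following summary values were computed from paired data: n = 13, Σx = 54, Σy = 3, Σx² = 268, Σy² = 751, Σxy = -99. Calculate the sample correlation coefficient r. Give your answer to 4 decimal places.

S_xy = nΣxy − ΣxΣy = 13·(-99) − 54·3 = -1287 − 162 = -1449
S_xx = nΣx² − (Σx)² = 13·268 − 54² = 3484 − 2916 = 568
S_yy = nΣy² − (Σy)² = 13·751 − 3² = 9763 − 9 = 9754
r = S_xy / √(S_xx·S_yy) = -1449 / √(568·9754) = -1449 / √5540272 = -1449 / 2353.7782 = -0.6156

-0.6156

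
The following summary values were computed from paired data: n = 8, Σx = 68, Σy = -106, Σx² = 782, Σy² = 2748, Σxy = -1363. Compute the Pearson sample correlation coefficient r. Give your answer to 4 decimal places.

S_xy = nΣxy − ΣxΣy = 8·(-1363) − 68·(-106) = -10904 − (-7208) = -3696
S_xx = nΣx² − (Σx)² = 8·782 − 68² = 6256 − 4624 = 1632
S_yy = nΣy² − (Σy)² = 8·2748 − (-106)² = 21984 − 11236 = 10748
r = S_xy / √(S_xx·S_yy) = -3696 / √(1632·10748) = -3696 / √17540736 = -3696 / 4188.1662 = -0.8825

-0.8825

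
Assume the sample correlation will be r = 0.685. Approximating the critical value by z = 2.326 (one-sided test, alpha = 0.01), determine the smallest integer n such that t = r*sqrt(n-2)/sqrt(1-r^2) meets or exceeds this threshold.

Need r·√(n−2)/√(1−r²) ≥ 2.326
√(n−2) ≥ 2.326·√(1−0.469225) / 0.685 = 2.326·0.728543 / 0.685 = 2.4739
n−2 ≥ 6.1202  ⇒  n ≥ 8.1202
Smallest integer n = 9

9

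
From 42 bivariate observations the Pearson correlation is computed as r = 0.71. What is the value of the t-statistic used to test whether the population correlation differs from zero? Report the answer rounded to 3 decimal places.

1 − r² = 1 − 0.5041 = 0.4959;  √(1−r²) = 0.704202
√(n−2) = √40 = 6.324555
t = r·√(n−2)/√(1−r²) = 0.71 · 6.324555 / 0.704202 = 6.377

6.377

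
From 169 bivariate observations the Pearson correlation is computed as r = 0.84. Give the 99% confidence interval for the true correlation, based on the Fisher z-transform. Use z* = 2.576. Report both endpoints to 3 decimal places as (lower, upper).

Fisher z: z_r = atanh(r) = ½·ln((1+0.84)/(1−0.84)) = 1.221174
SE(z) = 1/√(n−3) = 1/√166 = 0.077615
99% ⇒ z* = 2.576; margin = 2.576·0.077615 = 0.199936
CI on z-scale: (1.021238, 1.421110)
Back-transform: tanh(1.021238) = 0.770370, tanh(1.421110) = 0.889830

(0.770, 0.890)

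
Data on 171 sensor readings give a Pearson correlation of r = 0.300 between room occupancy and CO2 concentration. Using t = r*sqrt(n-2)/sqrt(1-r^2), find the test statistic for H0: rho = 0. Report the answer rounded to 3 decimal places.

t = r·√(n−2) / √(1−r²) with r = 0.300, n = 171
  = 0.300·√169 / √(1 − 0.090000)
  = 0.300·13.000000 / 0.953939
  = 3.900000 / 0.953939 = 4.088

4.088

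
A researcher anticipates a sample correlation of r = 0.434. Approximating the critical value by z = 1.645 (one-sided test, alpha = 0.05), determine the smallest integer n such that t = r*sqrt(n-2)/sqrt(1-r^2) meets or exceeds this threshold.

14

Need r·√(n−2)/√(1−r²) ≥ 1.645
√(n−2) ≥ 1.645·√(1−0.188356) / 0.434 = 1.645·0.900913 / 0.434 = 3.4148
n−2 ≥ 11.6609  ⇒  n ≥ 13.6609
Smallest integer n = 14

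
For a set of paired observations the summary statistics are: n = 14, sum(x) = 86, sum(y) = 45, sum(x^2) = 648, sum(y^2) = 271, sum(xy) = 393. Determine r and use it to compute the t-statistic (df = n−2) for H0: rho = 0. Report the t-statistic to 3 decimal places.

S_xy = nΣxy − ΣxΣy = 14·393 − 86·45 = 5502 − 3870 = 1632
S_xx = nΣx² − (Σx)² = 14·648 − 86² = 9072 − 7396 = 1676
S_yy = nΣy² − (Σy)² = 14·271 − 45² = 3794 − 2025 = 1769
r = S_xy / √(S_xx·S_yy) = 1632 / √(1676·1769) = 1632 / √2964844 = 1632 / 1721.8722 = 0.9478
t = r·√(n−2)/√(1−r²) = 0.9478·√12 / √(1−0.898325) = 3.283276 / 0.318865 = 10.297

10.297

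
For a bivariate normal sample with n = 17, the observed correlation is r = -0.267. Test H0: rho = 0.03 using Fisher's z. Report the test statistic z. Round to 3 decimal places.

-1.136

z_r = atanh(-0.267) = -0.273631,  z_0 = atanh(0.03) = 0.030009
SE = 1/√(n−3) = 1/√14 = 0.267261
z = (z_r − z_0)/SE = (-0.273631 − 0.030009) / 0.267261 = -0.303640 / 0.267261 = -1.136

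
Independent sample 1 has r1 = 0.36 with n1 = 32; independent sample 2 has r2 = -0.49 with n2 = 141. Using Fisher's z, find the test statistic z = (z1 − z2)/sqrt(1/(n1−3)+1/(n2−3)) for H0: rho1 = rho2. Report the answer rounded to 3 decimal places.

z1 = atanh(0.36) = 0.376886,  z2 = atanh(-0.49) = -0.536060
SE = √(1/(n1−3) + 1/(n2−3)) = √(1/29 + 1/138) = √(0.0344828 + 0.0072464) = √0.0417292 = 0.204277
z = (z1 − z2)/SE = (0.376886 − (-0.536060)) / 0.204277 = 0.912946 / 0.204277 = 4.469

4.469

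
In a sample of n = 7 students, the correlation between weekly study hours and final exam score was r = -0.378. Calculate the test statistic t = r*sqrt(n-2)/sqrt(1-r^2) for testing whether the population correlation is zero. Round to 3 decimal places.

-0.913

1 − r² = 1 − 0.142884 = 0.857116;  √(1−r²) = 0.925806
√(n−2) = √5 = 2.236068
t = r·√(n−2)/√(1−r²) = -0.378 · 2.236068 / 0.925806 = -0.913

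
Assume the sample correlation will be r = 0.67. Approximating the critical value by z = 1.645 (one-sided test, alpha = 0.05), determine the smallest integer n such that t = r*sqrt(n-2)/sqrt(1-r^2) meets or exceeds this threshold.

r√(n−2)/√(1−r²) ≥ 1.645  ⇔  n−2 ≥ (1.645)²·(1−r²)/r²
(1−r²)/r² = (1−0.4489)/0.4489 = 1.2277
n ≥ 2 + 2.706025·1.2277 = 2 + 3.3222 = 5.3222
⌈5.3222⌉ = 6

6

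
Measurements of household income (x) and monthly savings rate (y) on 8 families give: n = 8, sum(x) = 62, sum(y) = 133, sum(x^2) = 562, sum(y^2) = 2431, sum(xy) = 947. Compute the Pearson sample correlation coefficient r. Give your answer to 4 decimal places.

-0.6256

S_xy = nΣxy − ΣxΣy = 8·947 − 62·133 = 7576 − 8246 = -670
S_xx = nΣx² − (Σx)² = 8·562 − 62² = 4496 − 3844 = 652
S_yy = nΣy² − (Σy)² = 8·2431 − 133² = 19448 − 17689 = 1759
r = S_xy / √(S_xx·S_yy) = -670 / √(652·1759) = -670 / √1146868 = -670 / 1070.9192 = -0.6256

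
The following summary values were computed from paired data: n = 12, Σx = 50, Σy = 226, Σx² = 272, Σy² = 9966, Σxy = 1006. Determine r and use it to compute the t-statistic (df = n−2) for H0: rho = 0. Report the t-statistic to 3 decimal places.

0.339

Numerator: nΣxy − (Σx)(Σy) = 12·1006 − (50)(226) = 772
Denominator: √[(nΣx²−(Σx)²)(nΣy²−(Σy)²)]
  nΣx²−(Σx)² = 12·272 − 2500 = 764;  nΣy²−(Σy)² = 12·9966 − 51076 = 68516
  √(764·68516) = √52346224 = 7235.0690
r = 772 / 7235.0690 = 0.1067
t = r·√(n−2)/√(1−r²) = 0.1067·√10 / √(1−0.011385) = 0.337415 / 0.994291 = 0.339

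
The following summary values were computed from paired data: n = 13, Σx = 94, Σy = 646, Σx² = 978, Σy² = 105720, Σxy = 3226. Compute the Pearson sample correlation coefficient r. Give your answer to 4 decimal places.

Numerator: nΣxy − (Σx)(Σy) = 13·3226 − (94)(646) = -18786
Denominator: √[(nΣx²−(Σx)²)(nΣy²−(Σy)²)]
  nΣx²−(Σx)² = 13·978 − 8836 = 3878;  nΣy²−(Σy)² = 13·105720 − 417316 = 957044
  √(3878·957044) = √3711416632 = 60921.3972
r = -18786 / 60921.3972 = -0.3084

-0.3084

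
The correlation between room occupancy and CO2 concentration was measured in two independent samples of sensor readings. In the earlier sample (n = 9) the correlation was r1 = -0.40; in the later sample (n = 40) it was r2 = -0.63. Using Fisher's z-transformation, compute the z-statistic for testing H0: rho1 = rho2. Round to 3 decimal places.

0.722

z1 = atanh(-0.40) = -0.423649,  z2 = atanh(-0.63) = -0.741416
SE = √(1/(n1−3) + 1/(n2−3)) = √(1/6 + 1/37) = √(0.1666667 + 0.0270270) = √0.1936937 = 0.440106
z = (z1 − z2)/SE = (-0.423649 − (-0.741416)) / 0.440106 = 0.317767 / 0.440106 = 0.722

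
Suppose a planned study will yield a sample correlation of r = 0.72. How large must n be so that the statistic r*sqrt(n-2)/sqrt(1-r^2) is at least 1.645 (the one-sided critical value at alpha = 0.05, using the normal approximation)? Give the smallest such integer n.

Need r·√(n−2)/√(1−r²) ≥ 1.645
√(n−2) ≥ 1.645·√(1−0.5184) / 0.72 = 1.645·0.693974 / 0.72 = 1.5855
n−2 ≥ 2.5138  ⇒  n ≥ 4.5138
Smallest integer n = 5

5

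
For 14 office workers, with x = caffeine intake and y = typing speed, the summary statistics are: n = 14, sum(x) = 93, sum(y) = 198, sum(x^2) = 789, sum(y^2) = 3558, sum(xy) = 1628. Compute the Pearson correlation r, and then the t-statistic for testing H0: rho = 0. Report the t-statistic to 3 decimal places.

Numerator: nΣxy − (Σx)(Σy) = 14·1628 − (93)(198) = 4378
Denominator: √[(nΣx²−(Σx)²)(nΣy²−(Σy)²)]
  nΣx²−(Σx)² = 14·789 − 8649 = 2397;  nΣy²−(Σy)² = 14·3558 − 39204 = 10608
  √(2397·10608) = √25427376 = 5042.5565
r = 4378 / 5042.5565 = 0.8682
t = r·√(n−2)/√(1−r²) = 0.8682·√12 / √(1−0.753771) = 3.007533 / 0.496215 = 6.061

6.061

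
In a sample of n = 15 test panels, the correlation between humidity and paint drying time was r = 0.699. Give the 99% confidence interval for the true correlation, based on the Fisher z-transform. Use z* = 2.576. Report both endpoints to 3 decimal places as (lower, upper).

z_r = atanh(0.699) = 0.865342;  SE = 1/√(n−3) = 1/√12 = 0.288675
z-limits: 0.865342 ± 2.576·0.288675 = 0.865342 ± 0.743627 = [0.121715, 1.608969]
ρ-limits: (tanh 0.121715, tanh 1.608969) = (0.121, 0.923)

(0.121, 0.923)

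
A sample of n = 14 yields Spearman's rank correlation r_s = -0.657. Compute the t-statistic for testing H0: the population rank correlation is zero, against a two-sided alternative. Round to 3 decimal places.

-3.019

t = r_s·√(n−2) / √(1−r_s²) with r_s = -0.657, n = 14
  = -0.657·√12 / √(1 − 0.431649)
  = -0.657·3.464102 / 0.753891
  = -2.275915 / 0.753891 = -3.019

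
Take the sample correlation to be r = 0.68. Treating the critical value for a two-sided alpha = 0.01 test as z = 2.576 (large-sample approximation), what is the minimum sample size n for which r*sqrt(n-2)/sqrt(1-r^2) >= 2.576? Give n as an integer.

r√(n−2)/√(1−r²) ≥ 2.576  ⇔  n−2 ≥ (2.576)²·(1−r²)/r²
(1−r²)/r² = (1−0.4624)/0.4624 = 1.1626
n ≥ 2 + 6.635776·1.1626 = 2 + 7.7148 = 9.7148
⌈9.7148⌉ = 10

10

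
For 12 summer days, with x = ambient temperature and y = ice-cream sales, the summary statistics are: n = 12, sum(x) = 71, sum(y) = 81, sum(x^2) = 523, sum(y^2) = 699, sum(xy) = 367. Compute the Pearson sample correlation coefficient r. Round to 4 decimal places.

-0.8967

S_xy = nΣxy − ΣxΣy = 12·367 − 71·81 = 4404 − 5751 = -1347
S_xx = nΣx² − (Σx)² = 12·523 − 71² = 6276 − 5041 = 1235
S_yy = nΣy² − (Σy)² = 12·699 − 81² = 8388 − 6561 = 1827
r = S_xy / √(S_xx·S_yy) = -1347 / √(1235·1827) = -1347 / √2256345 = -1347 / 1502.1135 = -0.8967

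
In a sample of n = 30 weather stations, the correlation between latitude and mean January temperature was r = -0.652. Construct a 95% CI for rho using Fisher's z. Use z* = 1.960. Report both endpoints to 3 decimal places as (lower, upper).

Fisher z: z_r = atanh(r) = ½·ln((1+(-0.652))/(1−(-0.652))) = -0.778770
SE(z) = 1/√(n−3) = 1/√27 = 0.192450
95% ⇒ z* = 1.960; margin = 1.960·0.192450 = 0.377202
CI on z-scale: (-1.155972, -0.401568)
Back-transform: tanh(-1.155972) = -0.819723, tanh(-0.401568) = -0.381290

(-0.820, -0.381)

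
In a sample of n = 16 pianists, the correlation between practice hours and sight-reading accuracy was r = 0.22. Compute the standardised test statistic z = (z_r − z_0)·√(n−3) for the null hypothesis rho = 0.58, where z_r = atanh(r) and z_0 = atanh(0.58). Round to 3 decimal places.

z_r = atanh(0.22) = 0.223656,  z_0 = atanh(0.58) = 0.662463
SE = 1/√(n−3) = 1/√13 = 0.277350
z = (z_r − z_0)/SE = (0.223656 − 0.662463) / 0.277350 = -0.438807 / 0.277350 = -1.582

-1.582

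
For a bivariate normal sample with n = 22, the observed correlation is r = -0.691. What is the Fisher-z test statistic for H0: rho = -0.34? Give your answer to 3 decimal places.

Fisher z: atanh(-0.691) = -0.849867, atanh(-0.34) = -0.354093
z = (z_r − z_0)·√(n−3) = (-0.849867 − (-0.354093))·√19 = -0.495774 · 4.358899 = -2.161

-2.161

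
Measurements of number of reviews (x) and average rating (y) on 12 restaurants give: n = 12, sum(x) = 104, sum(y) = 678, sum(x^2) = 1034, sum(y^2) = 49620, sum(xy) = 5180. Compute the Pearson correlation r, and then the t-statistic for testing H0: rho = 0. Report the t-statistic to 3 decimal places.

-2.183

Numerator: nΣxy − (Σx)(Σy) = 12·5180 − (104)(678) = -8352
Denominator: √[(nΣx²−(Σx)²)(nΣy²−(Σy)²)]
  nΣx²−(Σx)² = 12·1034 − 10816 = 1592;  nΣy²−(Σy)² = 12·49620 − 459684 = 135756
  √(1592·135756) = √216123552 = 14701.1412
r = -8352 / 14701.1412 = -0.5681
t = r·√(n−2)/√(1−r²) = -0.5681·√10 / √(1−0.322738) = -1.796490 / 0.822959 = -2.183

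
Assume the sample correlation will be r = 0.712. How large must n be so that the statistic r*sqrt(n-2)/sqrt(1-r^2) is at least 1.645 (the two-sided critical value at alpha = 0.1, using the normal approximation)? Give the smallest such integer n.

5

r√(n−2)/√(1−r²) ≥ 1.645  ⇔  n−2 ≥ (1.645)²·(1−r²)/r²
(1−r²)/r² = (1−0.506944)/0.506944 = 0.9726
n ≥ 2 + 2.706025·0.9726 = 2 + 2.6319 = 4.6319
⌈4.6319⌉ = 5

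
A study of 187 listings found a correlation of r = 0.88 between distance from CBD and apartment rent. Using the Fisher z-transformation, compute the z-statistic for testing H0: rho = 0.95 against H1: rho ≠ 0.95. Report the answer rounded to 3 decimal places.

-6.186

Fisher z: atanh(0.88) = 1.375768, atanh(0.95) = 1.831781
z = (z_r − z_0)·√(n−3) = (1.375768 − 1.831781)·√184 = -0.456013 · 13.564660 = -6.186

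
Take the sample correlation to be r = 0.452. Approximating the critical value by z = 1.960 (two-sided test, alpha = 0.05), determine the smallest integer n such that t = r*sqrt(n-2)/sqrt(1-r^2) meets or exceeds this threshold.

17

r√(n−2)/√(1−r²) ≥ 1.960  ⇔  n−2 ≥ (1.960)²·(1−r²)/r²
(1−r²)/r² = (1−0.204304)/0.204304 = 3.8947
n ≥ 2 + 3.8416·3.8947 = 2 + 14.9619 = 16.9619
⌈16.9619⌉ = 17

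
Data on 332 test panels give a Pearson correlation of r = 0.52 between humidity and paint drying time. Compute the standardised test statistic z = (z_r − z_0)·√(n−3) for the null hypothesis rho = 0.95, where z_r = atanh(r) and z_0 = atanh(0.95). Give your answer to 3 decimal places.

-22.772

z_r = atanh(0.52) = 0.576340,  z_0 = atanh(0.95) = 1.831781
SE = 1/√(n−3) = 1/√329 = 0.055132
z = (z_r − z_0)/SE = (0.576340 − 1.831781) / 0.055132 = -1.255441 / 0.055132 = -22.772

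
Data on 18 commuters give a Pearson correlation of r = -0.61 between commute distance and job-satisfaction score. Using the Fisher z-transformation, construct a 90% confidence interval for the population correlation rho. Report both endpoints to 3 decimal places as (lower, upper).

(-0.812, -0.277)

z_r = atanh(-0.61) = -0.708921;  SE = 1/√(n−3) = 1/√15 = 0.258199
z-limits: -0.708921 ± 1.645·0.258199 = -0.708921 ± 0.424737 = [-1.133658, -0.284184]
ρ-limits: (tanh -1.133658, tanh -0.284184) = (-0.812, -0.277)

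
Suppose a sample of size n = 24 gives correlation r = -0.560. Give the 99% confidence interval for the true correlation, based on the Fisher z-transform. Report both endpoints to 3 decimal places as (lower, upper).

(-0.832, -0.071)

Fisher z: z_r = atanh(r) = ½·ln((1+(-0.560))/(1−(-0.560))) = -0.632833
SE(z) = 1/√(n−3) = 1/√21 = 0.218218
99% ⇒ z* = 2.576; margin = 2.576·0.218218 = 0.562130
CI on z-scale: (-1.194963, -0.070703)
Back-transform: tanh(-1.194963) = -0.832112, tanh(-0.070703) = -0.070585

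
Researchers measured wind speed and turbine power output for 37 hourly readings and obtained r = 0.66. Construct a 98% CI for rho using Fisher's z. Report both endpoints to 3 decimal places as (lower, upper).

Fisher z: z_r = atanh(r) = ½·ln((1+0.66)/(1−0.66)) = 0.792814
SE(z) = 1/√(n−3) = 1/√34 = 0.171499
98% ⇒ z* = 2.326; margin = 2.326·0.171499 = 0.398907
CI on z-scale: (0.393907, 1.191721)
Back-transform: tanh(0.393907) = 0.374724, tanh(1.191721) = 0.831112

(0.375, 0.831)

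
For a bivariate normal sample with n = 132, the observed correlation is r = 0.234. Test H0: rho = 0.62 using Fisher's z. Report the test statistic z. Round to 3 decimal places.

-5.527

Fisher z: atanh(0.234) = 0.238417, atanh(0.62) = 0.725005
z = (z_r − z_0)·√(n−3) = (0.238417 − 0.725005)·√129 = -0.486588 · 11.357817 = -5.527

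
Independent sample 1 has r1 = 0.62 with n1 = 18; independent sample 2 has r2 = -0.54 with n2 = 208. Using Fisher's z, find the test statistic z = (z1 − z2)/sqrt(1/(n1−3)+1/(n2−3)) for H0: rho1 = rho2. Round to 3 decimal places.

Fisher z-transforms: z1 = atanh(0.62) = 0.725005, z2 = atanh(-0.54) = -0.604156; difference d = 1.329161
Var(d) = 1/15 + 1/205 = 0.0666667 + 0.0048780 = 0.0715447
z = d/√Var(d) = 1.329161 / √0.0715447 = 1.329161 / 0.267478 = 4.969

4.969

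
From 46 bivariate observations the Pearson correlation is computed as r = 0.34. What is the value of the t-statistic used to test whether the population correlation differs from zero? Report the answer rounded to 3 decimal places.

1 − r² = 1 − 0.1156 = 0.8844;  √(1−r²) = 0.940425
√(n−2) = √44 = 6.633250
t = r·√(n−2)/√(1−r²) = 0.34 · 6.633250 / 0.940425 = 2.398

2.398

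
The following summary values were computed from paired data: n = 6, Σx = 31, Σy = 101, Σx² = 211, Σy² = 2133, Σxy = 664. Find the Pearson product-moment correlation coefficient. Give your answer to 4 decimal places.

S_xy = nΣxy − ΣxΣy = 6·664 − 31·101 = 3984 − 3131 = 853
S_xx = nΣx² − (Σx)² = 6·211 − 31² = 1266 − 961 = 305
S_yy = nΣy² − (Σy)² = 6·2133 − 101² = 12798 − 10201 = 2597
r = S_xy / √(S_xx·S_yy) = 853 / √(305·2597) = 853 / √792085 = 853 / 889.9916 = 0.9584

0.9584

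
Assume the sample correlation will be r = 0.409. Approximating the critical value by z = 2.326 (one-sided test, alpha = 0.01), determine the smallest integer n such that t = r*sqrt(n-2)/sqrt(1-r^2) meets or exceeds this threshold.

Need r·√(n−2)/√(1−r²) ≥ 2.326
√(n−2) ≥ 2.326·√(1−0.167281) / 0.409 = 2.326·0.912534 / 0.409 = 5.1896
n−2 ≥ 26.9319  ⇒  n ≥ 28.9319
Smallest integer n = 29

29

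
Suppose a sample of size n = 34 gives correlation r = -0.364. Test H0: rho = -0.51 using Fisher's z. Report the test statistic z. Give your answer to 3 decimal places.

z_r = atanh(-0.364) = -0.381489,  z_0 = atanh(-0.51) = -0.562730
SE = 1/√(n−3) = 1/√31 = 0.179605
z = (z_r − z_0)/SE = (-0.381489 − (-0.562730)) / 0.179605 = 0.181241 / 0.179605 = 1.009

1.009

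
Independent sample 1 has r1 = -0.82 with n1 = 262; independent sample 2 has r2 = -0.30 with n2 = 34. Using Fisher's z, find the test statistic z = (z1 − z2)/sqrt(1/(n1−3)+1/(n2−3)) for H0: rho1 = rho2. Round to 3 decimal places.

Fisher z-transforms: z1 = atanh(-0.82) = -1.156817, z2 = atanh(-0.30) = -0.309520; difference d = -0.847297
Var(d) = 1/259 + 1/31 = 0.0038610 + 0.0322581 = 0.0361191
z = d/√Var(d) = -0.847297 / √0.0361191 = -0.847297 / 0.190050 = -4.458

-4.458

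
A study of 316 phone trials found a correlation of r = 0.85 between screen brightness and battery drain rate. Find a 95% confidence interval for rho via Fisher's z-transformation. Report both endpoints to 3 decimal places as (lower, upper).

(0.816, 0.878)

Fisher z: z_r = atanh(r) = ½·ln((1+0.85)/(1−0.85)) = 1.256153
SE(z) = 1/√(n−3) = 1/√313 = 0.056523
95% ⇒ z* = 1.960; margin = 1.960·0.056523 = 0.110785
CI on z-scale: (1.145368, 1.366938)
Back-transform: tanh(1.145368) = 0.816214, tanh(1.366938) = 0.877992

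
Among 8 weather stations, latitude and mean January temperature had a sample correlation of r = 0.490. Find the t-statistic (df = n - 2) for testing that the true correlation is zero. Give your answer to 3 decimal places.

t = r·√(n−2) / √(1−r²) with r = 0.490, n = 8
  = 0.490·√6 / √(1 − 0.240100)
  = 0.490·2.449490 / 0.871722
  = 1.200250 / 0.871722 = 1.377

1.377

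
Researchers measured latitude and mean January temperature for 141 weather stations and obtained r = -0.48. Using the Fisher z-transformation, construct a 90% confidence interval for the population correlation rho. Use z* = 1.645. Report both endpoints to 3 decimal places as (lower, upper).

z_r = atanh(-0.48) = -0.522984;  SE = 1/√(n−3) = 1/√138 = 0.085126
z-limits: -0.522984 ± 1.645·0.085126 = -0.522984 ± 0.140032 = [-0.663016, -0.382952]
ρ-limits: (tanh -0.663016, tanh -0.382952) = (-0.580, -0.365)

(-0.580, -0.365)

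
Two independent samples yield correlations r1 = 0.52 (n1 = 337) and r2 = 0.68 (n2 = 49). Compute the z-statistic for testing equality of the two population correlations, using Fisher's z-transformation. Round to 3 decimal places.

-1.607

z1 = atanh(0.52) = 0.576340,  z2 = atanh(0.68) = 0.829114
SE = √(1/(n1−3) + 1/(n2−3)) = √(1/334 + 1/46) = √(0.0029940 + 0.0217391) = √0.0247331 = 0.157268
z = (z1 − z2)/SE = (0.576340 − 0.829114) / 0.157268 = -0.252774 / 0.157268 = -1.607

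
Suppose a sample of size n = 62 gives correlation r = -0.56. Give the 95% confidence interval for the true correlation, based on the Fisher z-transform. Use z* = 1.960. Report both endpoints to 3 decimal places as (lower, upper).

z_r = atanh(-0.56) = -0.632833;  SE = 1/√(n−3) = 1/√59 = 0.130189
z-limits: -0.632833 ± 1.960·0.130189 = -0.632833 ± 0.255170 = [-0.888003, -0.377663]
ρ-limits: (tanh -0.888003, tanh -0.377663) = (-0.710, -0.361)

(-0.710, -0.361)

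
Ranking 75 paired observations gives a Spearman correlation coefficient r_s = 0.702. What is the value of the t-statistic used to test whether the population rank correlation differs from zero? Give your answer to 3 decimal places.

8.422

1 − r_s² = 1 − 0.492804 = 0.507196;  √(1−r_s²) = 0.712177
√(n−2) = √73 = 8.544004
t = r_s·√(n−2)/√(1−r_s²) = 0.702 · 8.544004 / 0.712177 = 8.422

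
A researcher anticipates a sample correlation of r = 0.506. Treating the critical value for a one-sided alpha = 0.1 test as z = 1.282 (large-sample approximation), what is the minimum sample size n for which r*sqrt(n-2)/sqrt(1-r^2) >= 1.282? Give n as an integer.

7

Need r·√(n−2)/√(1−r²) ≥ 1.282
√(n−2) ≥ 1.282·√(1−0.256036) / 0.506 = 1.282·0.862533 / 0.506 = 2.1853
n−2 ≥ 4.7755  ⇒  n ≥ 6.7755
Smallest integer n = 7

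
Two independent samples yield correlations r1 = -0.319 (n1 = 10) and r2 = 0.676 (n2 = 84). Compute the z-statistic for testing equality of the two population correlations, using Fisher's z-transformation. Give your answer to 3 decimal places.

Fisher z-transforms: z1 = atanh(-0.319) = -0.330533, z2 = atanh(0.676) = 0.821711; difference d = -1.152244
Var(d) = 1/7 + 1/81 = 0.1428571 + 0.0123457 = 0.1552028
z = d/√Var(d) = -1.152244 / √0.1552028 = -1.152244 / 0.393958 = -2.925

-2.925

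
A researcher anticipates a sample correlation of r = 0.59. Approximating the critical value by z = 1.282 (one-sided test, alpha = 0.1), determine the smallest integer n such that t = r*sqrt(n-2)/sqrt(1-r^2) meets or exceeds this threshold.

r√(n−2)/√(1−r²) ≥ 1.282  ⇔  n−2 ≥ (1.282)²·(1−r²)/r²
(1−r²)/r² = (1−0.3481)/0.3481 = 1.8727
n ≥ 2 + 1.643524·1.8727 = 2 + 3.0778 = 5.0778
⌈5.0778⌉ = 6

6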